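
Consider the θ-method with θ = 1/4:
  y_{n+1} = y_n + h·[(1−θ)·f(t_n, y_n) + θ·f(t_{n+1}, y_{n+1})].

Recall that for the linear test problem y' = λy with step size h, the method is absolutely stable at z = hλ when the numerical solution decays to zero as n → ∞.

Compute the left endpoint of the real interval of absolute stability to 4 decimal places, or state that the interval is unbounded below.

z* = -4.0000.

With y'=λy (z=hλ):
  y_{n+1} = y_n + z·[3/4·y_n + 1/4·y_{n+1}] ⇒ (1 − 1/4z)y_{n+1} = (1 + 3/4z)y_n
  Hence R(z) = (1 + 3/4z)/(1 − 1/4z).

Solve |R(x)|<1 on ℝ⁻.
x=-0.3: |R|=0.7209
R=−1: 1+3/4x = −1+1/4x ⇒ -1/2x=2 ⇒ x=2/(-1/2)=-4.0000
Confirm numerically:
  x=-3.242: |R|=0.79067 <1
  x=-2.946: |R|=0.69652 <1
  x=-2.934: |R|=0.69253 <1
  x=-1.650: |R|=0.16814 <1
  x=-4.587: |R|=1.13672 >1
  x=-4.407: |R|=1.09682 >1
  x=-4.262: |R|=1.06342 >1
Stable set (-4.0000, 0).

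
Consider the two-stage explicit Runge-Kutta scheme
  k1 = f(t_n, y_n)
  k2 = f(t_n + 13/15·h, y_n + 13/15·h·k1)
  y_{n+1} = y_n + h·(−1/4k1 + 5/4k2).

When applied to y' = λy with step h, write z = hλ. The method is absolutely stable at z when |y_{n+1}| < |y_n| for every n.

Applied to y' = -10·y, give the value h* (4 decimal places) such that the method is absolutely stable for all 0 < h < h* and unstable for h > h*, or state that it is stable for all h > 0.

With y'=λy (z=hλ):
  k1=λy_n ⇒ h·k1=z·y_n;  k2=λ(1+13/15z)y_n ⇒ h·k2=z(1+13/15z)y_n
  y_{n+1}/y_n = 1 − 1/4z + 5/4z(1+13/15z) = 1 + z + 13/12z²
  Hence R(z) = 1 + z + 13/12z².

Find x<0 with |R(x)|<1.
x=-0.35: |R|=0.7827
R=1: x+13/12x²=0 ⇒ x=−12/13=-0.9231; min R=1−1/(4·13/12)=0.7692>−1
Confirm numerically:
  x=-0.620: |R|=0.79643 <1
  x=-0.480: |R|=0.76960 <1
  x=-0.407: |R|=0.77245 <1
  x=-1.166: |R|=1.30685 >1
  x=-1.162: |R|=1.30076 >1
  x=-1.032: |R|=1.12178 >1
So |R|<1 on (-0.9231, 0).

(-0.9231,0); λ=-10 ⇒ h* = (12/13)/10 = 0.0923.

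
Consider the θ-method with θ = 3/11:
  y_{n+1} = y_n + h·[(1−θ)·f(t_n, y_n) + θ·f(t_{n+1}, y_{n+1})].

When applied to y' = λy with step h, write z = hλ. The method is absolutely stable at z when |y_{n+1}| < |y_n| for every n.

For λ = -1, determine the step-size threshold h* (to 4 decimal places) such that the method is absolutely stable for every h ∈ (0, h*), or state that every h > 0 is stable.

(-4.4000,0); λ=-1 ⇒ h* = (22/5)/1 = 4.4000.

On y'=λy, z=hλ:
  y_{n+1} = y_n + z·[8/11·y_n + 3/11·y_{n+1}] ⇒ (1 − 3/11z)y_{n+1} = (1 + 8/11z)y_n
  ⇒ R(z) = (1 + 8/11z)/(1 − 3/11z).

Find x<0 with |R(x)|<1.
x=-1.33: |R|=0.0240
R=−1: 1+8/11x = −1+3/11x ⇒ -5/11x=2 ⇒ x=2/(-5/11)=-4.4000
Confirm numerically:
  x=-4.255: |R|=0.96949 <1
  x=-3.738: |R|=0.85099 <1
  x=-2.817: |R|=0.59308 <1
  x=-2.304: |R|=0.41492 <1
  x=-4.562: |R|=1.03281 >1
  x=-4.559: |R|=1.03222 >1
  x=-4.550: |R|=1.03043 >1
Stable set (-4.4000, 0).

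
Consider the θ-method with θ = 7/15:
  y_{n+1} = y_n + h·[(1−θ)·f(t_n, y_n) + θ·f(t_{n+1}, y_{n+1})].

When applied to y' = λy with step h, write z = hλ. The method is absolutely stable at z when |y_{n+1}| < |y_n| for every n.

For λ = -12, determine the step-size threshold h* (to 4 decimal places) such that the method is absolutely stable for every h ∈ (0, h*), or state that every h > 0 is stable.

On y'=λy, z=hλ:
  y_{n+1} = y_n + z·[8/15·y_n + 7/15·y_{n+1}] ⇒ (1 − 7/15z)y_{n+1} = (1 + 8/15z)y_n
  ⇒ R(z) = (1 + 8/15z)/(1 − 7/15z).

Boundary: |R(x)|=1, x<0.
x=-1.24: |R|=0.2145
R=−1: 1+8/15x = −1+7/15x ⇒ -1/15x=2 ⇒ x=2/(-1/15)=-30.0000
Confirm numerically:
  x=-29.530: |R|=0.99788 <1
  x=-28.027: |R|=0.99066 <1
  x=-27.619: |R|=0.98857 <1
  x=-30.438: |R|=1.00192 >1
  x=-30.081: |R|=1.00036 >1
Stable set (-30.0000, 0).

(-30.0000,0); λ=-12 ⇒ h* = (30)/12 = 2.5000.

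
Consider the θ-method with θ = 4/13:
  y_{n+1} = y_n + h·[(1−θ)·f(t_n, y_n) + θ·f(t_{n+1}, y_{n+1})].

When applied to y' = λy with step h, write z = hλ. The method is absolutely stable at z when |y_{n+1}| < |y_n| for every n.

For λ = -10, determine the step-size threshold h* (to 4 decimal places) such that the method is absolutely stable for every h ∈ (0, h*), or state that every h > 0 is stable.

With y'=λy (z=hλ):
  y_{n+1} = y_n + z·[9/13·y_n + 4/13·y_{n+1}] ⇒ (1 − 4/13z)y_{n+1} = (1 + 9/13z)y_n
  R(z) = (1 + 9/13z)/(1 − 4/13z).

Boundary: |R(x)|=1, x<0.
x=-0.72: |R|=0.4106
R=−1: 1+9/13x = −1+4/13x ⇒ -5/13x=2 ⇒ x=2/(-5/13)=-5.2000
Confirm numerically:
  x=-5.079: |R|=0.98184 <1
  x=-4.601: |R|=0.90463 <1
  x=-3.931: |R|=0.77910 <1
  x=-2.126: |R|=0.28525 <1
  x=-5.399: |R|=1.02876 >1
  x=-5.268: |R|=1.00998 >1
So |R|<1 on (-5.2000, 0).

(-5.2000,0); λ=-10 ⇒ h* = (26/5)/10 = 0.5200.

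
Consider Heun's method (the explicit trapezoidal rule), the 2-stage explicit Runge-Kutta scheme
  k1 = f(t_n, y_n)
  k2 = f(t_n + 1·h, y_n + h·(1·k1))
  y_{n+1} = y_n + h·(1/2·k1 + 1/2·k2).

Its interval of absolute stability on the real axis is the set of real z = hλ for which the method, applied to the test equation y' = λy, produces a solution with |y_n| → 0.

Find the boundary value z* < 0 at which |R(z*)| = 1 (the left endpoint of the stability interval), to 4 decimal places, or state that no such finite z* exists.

left endpoint -2.0000.

Test eqn y'=λy, z=hλ:
  order 2, 2-stage ⇒ R(z)=1+z+z^2/2
  (e.g. R(-0.8)=0.52000, |R|=0.52000)

Boundary: |R(x)|=1, x<0.
x=-0.8: |R|=0.5200
|R(-2.14)|=1.1498 |R(-1.88)|=0.8872 |R(-0.9)|=0.5050
Bisect:
  x_lo=-2.6825 |R|=1.9154  x_hi=-0.1694 |R|=0.8450
  mid=-1.42595 |R|=0.59072 →hi
  mid=-2.05422 |R|=1.05569 →lo
  mid=-1.74009 |R|=0.77386 →hi
  mid=-1.89715 |R|=0.90244 →hi
  mid=-1.97569 |R|=0.97598 →hi
  mid=-2.01496 |R|=1.01507 →lo
  mid=-1.99532 |R|=0.99533 →hi
  mid=-2.00514 |R|=1.00515 →lo
  mid=-2.00023 |R|=1.00023 →lo
  mid=-1.99778 |R|=0.99778 →hi
  ...
  [-2.00008,-1.99992] ⇒ x*=-2.0000
Interval (-2.0000, 0).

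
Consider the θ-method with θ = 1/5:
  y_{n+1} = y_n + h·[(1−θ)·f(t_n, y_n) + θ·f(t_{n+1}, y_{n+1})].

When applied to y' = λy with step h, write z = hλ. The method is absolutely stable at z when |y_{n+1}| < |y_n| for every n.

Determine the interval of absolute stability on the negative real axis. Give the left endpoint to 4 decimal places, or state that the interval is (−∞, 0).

(-3.3333, 0).

With y'=λy (z=hλ):
  y_{n+1} = y_n + z·[4/5·y_n + 1/5·y_{n+1}] ⇒ (1 − 1/5z)y_{n+1} = (1 + 4/5z)y_n
  ⇒ R(z) = (1 + 4/5z)/(1 − 1/5z).

Boundary: |R(x)|=1, x<0.
x=-1.78: |R|=0.3127
R=−1: 1+4/5x = −1+1/5x ⇒ -3/5x=2 ⇒ x=2/(-3/5)=-3.3333
Confirm numerically:
  x=-3.282: |R|=0.98141 <1
  x=-3.130: |R|=0.92497 <1
  x=-1.523: |R|=0.16741 <1
  x=-3.919: |R|=1.19700 >1
  x=-3.525: |R|=1.06745 >1
  x=-3.519: |R|=1.06538 >1
Interval (-3.3333, 0).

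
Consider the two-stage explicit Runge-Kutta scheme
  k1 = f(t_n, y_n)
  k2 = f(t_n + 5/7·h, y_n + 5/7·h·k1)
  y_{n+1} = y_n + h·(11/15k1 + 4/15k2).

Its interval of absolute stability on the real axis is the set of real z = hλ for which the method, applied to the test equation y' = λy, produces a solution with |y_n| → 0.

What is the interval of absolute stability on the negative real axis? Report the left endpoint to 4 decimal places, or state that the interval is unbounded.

Test eqn y'=λy, z=hλ:
  k1=λy_n ⇒ h·k1=z·y_n;  k2=λ(1+5/7z)y_n ⇒ h·k2=z(1+5/7z)y_n
  y_{n+1}/y_n = 1 + 11/15z + 4/15z(1+5/7z) = 1 + z + 4/21z²
  so R(z) = 1 + z + 4/21z².

Boundary: |R(x)|=1, x<0.
x=-0.69: |R|=0.4007
R=1: x+4/21x²=0 ⇒ x=−21/4=-5.2500; min R=1−1/(4·4/21)=-0.3125>−1
Confirm numerically:
  x=-5.046: |R|=0.80393 <1
  x=-4.580: |R|=0.41550 <1
  x=-2.847: |R|=0.30311 <1
  x=-5.560: |R|=1.32830 >1
  x=-5.527: |R|=1.29162 >1
  x=-5.446: |R|=1.20332 >1
Interval (-5.2500, 0).

(-5.2500, 0).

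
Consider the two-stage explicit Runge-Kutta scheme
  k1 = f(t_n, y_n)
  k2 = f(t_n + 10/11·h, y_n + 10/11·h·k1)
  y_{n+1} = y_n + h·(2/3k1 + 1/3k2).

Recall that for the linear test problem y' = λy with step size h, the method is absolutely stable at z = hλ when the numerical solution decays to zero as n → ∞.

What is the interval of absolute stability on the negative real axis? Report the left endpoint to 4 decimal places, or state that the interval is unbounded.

z∈(-3.3000,0).

Test eqn y'=λy, z=hλ:
  k1=λy_n ⇒ h·k1=z·y_n;  k2=λ(1+10/11z)y_n ⇒ h·k2=z(1+10/11z)y_n
  y_{n+1}/y_n = 1 + 2/3z + 1/3z(1+10/11z) = 1 + z + 10/33z²
  Hence R(z) = 1 + z + 10/33z².

Solve |R(x)|<1 on ℝ⁻.
x=-1.48: |R|=0.1838
R=1: x+10/33x²=0 ⇒ x=−33/10=-3.3000; min R=1−1/(4·10/33)=0.1750>−1
Confirm numerically:
  x=-3.219: |R|=0.92099 <1
  x=-3.131: |R|=0.83965 <1
  x=-1.403: |R|=0.19349 <1
  x=-3.804: |R|=1.58097 >1
  x=-3.703: |R|=1.45221 >1
  x=-3.498: |R|=1.20988 >1
So |R|<1 on (-3.3000, 0).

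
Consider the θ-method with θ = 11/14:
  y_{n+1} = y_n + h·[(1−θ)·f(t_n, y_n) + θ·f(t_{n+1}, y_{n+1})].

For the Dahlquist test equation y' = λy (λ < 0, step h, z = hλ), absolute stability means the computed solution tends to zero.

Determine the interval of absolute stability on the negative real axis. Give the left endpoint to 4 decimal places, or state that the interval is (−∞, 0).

Set f=λy, z=hλ:
  y_{n+1} = y_n + z·[3/14·y_n + 11/14·y_{n+1}] ⇒ (1 − 11/14z)y_{n+1} = (1 + 3/14z)y_n
  so R(z) = (1 + 3/14z)/(1 − 11/14z).

Solve |R(x)|<1 on ℝ⁻.
x=-0.75: |R|=0.5281
x=-2: |R|=0.2222
x=-10: |R|=0.1290
x=-100: |R|=0.2567
θ=11/14≥1/2 ⇒ |1+3/14x|<|1−11/14x| ∀x<0 ⇒ unbounded interval.

(−∞, 0) — no finite endpoint.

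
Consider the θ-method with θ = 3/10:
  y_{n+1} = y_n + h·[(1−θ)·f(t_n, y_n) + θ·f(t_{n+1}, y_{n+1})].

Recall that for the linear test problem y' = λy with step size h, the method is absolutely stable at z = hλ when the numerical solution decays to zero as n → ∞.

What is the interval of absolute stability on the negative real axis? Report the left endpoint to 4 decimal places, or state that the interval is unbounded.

z∈(-5.0000,0).

Set f=λy, z=hλ:
  y_{n+1} = y_n + z·[7/10·y_n + 3/10·y_{n+1}] ⇒ (1 − 3/10z)y_{n+1} = (1 + 7/10z)y_n
  so R(z) = (1 + 7/10z)/(1 − 3/10z).

Find x<0 with |R(x)|<1.
x=-1.61: |R|=0.0856
R=−1: 1+7/10x = −1+3/10x ⇒ -2/5x=2 ⇒ x=2/(-2/5)=-5.0000
Confirm numerically:
  x=-4.517: |R|=0.91797 <1
  x=-3.879: |R|=0.79276 <1
  x=-3.051: |R|=0.59296 <1
  x=-2.081: |R|=0.28117 <1
  x=-5.310: |R|=1.04782 >1
  x=-5.233: |R|=1.03627 >1
Interval (-5.0000, 0).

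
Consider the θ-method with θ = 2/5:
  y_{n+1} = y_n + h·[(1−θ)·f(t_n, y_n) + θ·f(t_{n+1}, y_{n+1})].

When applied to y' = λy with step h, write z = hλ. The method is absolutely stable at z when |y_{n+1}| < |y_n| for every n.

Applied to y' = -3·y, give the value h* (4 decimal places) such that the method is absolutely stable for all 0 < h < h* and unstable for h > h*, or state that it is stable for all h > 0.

With y'=λy (z=hλ):
  y_{n+1} = y_n + z·[3/5·y_n + 2/5·y_{n+1}] ⇒ (1 − 2/5z)y_{n+1} = (1 + 3/5z)y_n
  ⇒ R(z) = (1 + 3/5z)/(1 − 2/5z).

Boundary: |R(x)|=1, x<0.
x=-0.91: |R|=0.3328
R=−1: 1+3/5x = −1+2/5x ⇒ -1/5x=2 ⇒ x=2/(-1/5)=-10.0000
Confirm numerically:
  x=-9.292: |R|=0.96998 <1
  x=-7.017: |R|=0.84328 <1
  x=-6.228: |R|=0.78391 <1
  x=-5.154: |R|=0.68343 <1
  x=-10.275: |R|=1.01076 >1
  x=-10.266: |R|=1.01042 >1
Stable set (-10.0000, 0).

(-10.0000,0); λ=-3 ⇒ h* = (10)/3 = 3.3333.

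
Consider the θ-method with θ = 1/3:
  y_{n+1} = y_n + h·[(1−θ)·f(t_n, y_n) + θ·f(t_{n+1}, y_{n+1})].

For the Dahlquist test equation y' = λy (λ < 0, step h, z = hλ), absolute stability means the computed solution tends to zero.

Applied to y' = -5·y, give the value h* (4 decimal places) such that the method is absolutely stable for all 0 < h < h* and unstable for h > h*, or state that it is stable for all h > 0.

(-6.0000,0); λ=-5 ⇒ h* = (6)/5 = 1.2000.

Test eqn y'=λy, z=hλ:
  y_{n+1} = y_n + z·[2/3·y_n + 1/3·y_{n+1}] ⇒ (1 − 1/3z)y_{n+1} = (1 + 2/3z)y_n
  Hence R(z) = (1 + 2/3z)/(1 − 1/3z).

Boundary: |R(x)|=1, x<0.
x=-1.73: |R|=0.0973
R=−1: 1+2/3x = −1+1/3x ⇒ -1/3x=2 ⇒ x=2/(-1/3)=-6.0000
Confirm numerically:
  x=-4.570: |R|=0.81110 <1
  x=-3.388: |R|=0.59111 <1
  x=-3.281: |R|=0.56711 <1
  x=-6.520: |R|=1.05462 >1
  x=-6.501: |R|=1.05273 >1
  x=-6.285: |R|=1.03069 >1
Stable set (-6.0000, 0).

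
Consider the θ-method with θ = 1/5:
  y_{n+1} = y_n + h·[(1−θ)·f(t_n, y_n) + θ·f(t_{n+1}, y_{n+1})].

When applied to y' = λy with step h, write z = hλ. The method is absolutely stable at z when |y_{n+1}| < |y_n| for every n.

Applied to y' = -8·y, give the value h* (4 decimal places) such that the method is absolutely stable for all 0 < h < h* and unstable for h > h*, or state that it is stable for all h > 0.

Set f=λy, z=hλ:
  y_{n+1} = y_n + z·[4/5·y_n + 1/5·y_{n+1}] ⇒ (1 − 1/5z)y_{n+1} = (1 + 4/5z)y_n
  ⇒ R(z) = (1 + 4/5z)/(1 − 1/5z).

Boundary: |R(x)|=1, x<0.
x=-1.46: |R|=0.1300
R=−1: 1+4/5x = −1+1/5x ⇒ -3/5x=2 ⇒ x=2/(-3/5)=-3.3333
Confirm numerically:
  x=-3.183: |R|=0.94489 <1
  x=-2.513: |R|=0.67243 <1
  x=-1.959: |R|=0.40753 <1
  x=-1.505: |R|=0.15680 <1
  x=-3.592: |R|=1.09032 >1
  x=-3.526: |R|=1.06779 >1
Interval (-3.3333, 0).

(-3.3333,0); λ=-8 ⇒ h* = (10/3)/8 = 0.4167.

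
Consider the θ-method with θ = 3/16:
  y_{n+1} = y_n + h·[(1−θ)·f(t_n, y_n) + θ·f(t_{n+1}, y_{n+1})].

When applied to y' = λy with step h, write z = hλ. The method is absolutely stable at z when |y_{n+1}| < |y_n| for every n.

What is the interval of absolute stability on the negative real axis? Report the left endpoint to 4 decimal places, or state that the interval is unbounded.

z∈(-3.2000,0).

Test eqn y'=λy, z=hλ:
  y_{n+1} = y_n + z·[13/16·y_n + 3/16·y_{n+1}] ⇒ (1 − 3/16z)y_{n+1} = (1 + 13/16z)y_n
  R(z) = (1 + 13/16z)/(1 − 3/16z).

Find x<0 with |R(x)|<1.
x=-1.72: |R|=0.3006
R=−1: 1+13/16x = −1+3/16x ⇒ -5/8x=2 ⇒ x=2/(-5/8)=-3.2000
Confirm numerically:
  x=-2.878: |R|=0.86929 <1
  x=-1.890: |R|=0.39548 <1
  x=-1.342: |R|=0.07221 <1
  x=-3.380: |R|=1.06886 >1
  x=-3.345: |R|=1.05569 >1
  x=-3.260: |R|=1.02327 >1
So |R|<1 on (-3.2000, 0).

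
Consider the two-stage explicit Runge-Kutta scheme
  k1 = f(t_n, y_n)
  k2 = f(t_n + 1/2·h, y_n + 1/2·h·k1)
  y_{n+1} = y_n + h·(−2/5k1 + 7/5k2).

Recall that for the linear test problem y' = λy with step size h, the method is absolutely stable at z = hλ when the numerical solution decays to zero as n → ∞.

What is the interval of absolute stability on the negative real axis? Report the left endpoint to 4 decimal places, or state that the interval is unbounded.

Set f=λy, z=hλ:
  k1=λy_n ⇒ h·k1=z·y_n;  k2=λ(1+1/2z)y_n ⇒ h·k2=z(1+1/2z)y_n
  y_{n+1}/y_n = 1 − 2/5z + 7/5z(1+1/2z) = 1 + z + 7/10z²
  so R(z) = 1 + z + 7/10z².

Boundary: |R(x)|=1, x<0.
x=-1.1: |R|=0.7470
R=1: x+7/10x²=0 ⇒ x=−10/7=-1.4286; min R=1−1/(4·7/10)=0.6429>−1
Confirm numerically:
  x=-1.326: |R|=0.90479 <1
  x=-1.161: |R|=0.78254 <1
  x=-0.745: |R|=0.64352 <1
  x=-0.677: |R|=0.64383 <1
  x=-1.986: |R|=1.77494 >1
  x=-1.783: |R|=1.44236 >1
So |R|<1 on (-1.4286, 0).

(-1.4286, 0).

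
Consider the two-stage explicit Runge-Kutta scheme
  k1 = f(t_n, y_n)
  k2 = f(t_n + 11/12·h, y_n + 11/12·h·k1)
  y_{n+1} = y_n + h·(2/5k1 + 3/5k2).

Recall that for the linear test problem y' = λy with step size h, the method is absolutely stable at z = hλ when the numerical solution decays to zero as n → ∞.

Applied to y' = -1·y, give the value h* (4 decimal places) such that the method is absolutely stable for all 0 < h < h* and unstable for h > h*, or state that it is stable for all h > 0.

With y'=λy (z=hλ):
  k1=λy_n ⇒ h·k1=z·y_n;  k2=λ(1+11/12z)y_n ⇒ h·k2=z(1+11/12z)y_n
  y_{n+1}/y_n = 1 + 2/5z + 3/5z(1+11/12z) = 1 + z + 11/20z²
  Hence R(z) = 1 + z + 11/20z².

Find x<0 with |R(x)|<1.
x=-1.58: |R|=0.7930
R=1: x+11/20x²=0 ⇒ x=−20/11=-1.8182; min R=1−1/(4·11/20)=0.5455>−1
Confirm numerically:
  x=-1.429: |R|=0.69412 <1
  x=-1.013: |R|=0.55139 <1
  x=-0.934: |R|=0.54580 <1
  x=-2.198: |R|=1.45916 >1
  x=-2.020: |R|=1.22422 >1
Interval (-1.8182, 0).

(-1.8182,0); λ=-1 ⇒ h* = (20/11)/1 = 1.8182.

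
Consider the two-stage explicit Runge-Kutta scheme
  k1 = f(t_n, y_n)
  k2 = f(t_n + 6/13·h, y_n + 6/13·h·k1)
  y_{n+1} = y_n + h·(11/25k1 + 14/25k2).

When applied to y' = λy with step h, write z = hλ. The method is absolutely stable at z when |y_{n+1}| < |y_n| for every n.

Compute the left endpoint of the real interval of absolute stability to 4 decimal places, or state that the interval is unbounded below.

With y'=λy (z=hλ):
  k1=λy_n ⇒ h·k1=z·y_n;  k2=λ(1+6/13z)y_n ⇒ h·k2=z(1+6/13z)y_n
  y_{n+1}/y_n = 1 + 11/25z + 14/25z(1+6/13z) = 1 + z + 84/325z²
  so R(z) = 1 + z + 84/325z².

Find x<0 with |R(x)|<1.
x=-0.83: |R|=0.3481
R=1: x+84/325x²=0 ⇒ x=−325/84=-3.8690; min R=1−1/(4·84/325)=0.0327>−1
Confirm numerically:
  x=-3.710: |R|=0.84749 <1
  x=-3.234: |R|=0.46919 <1
  x=-1.947: |R|=0.03278 <1
  x=-4.441: |R|=1.65650 >1
  x=-4.165: |R|=1.31859 >1
  x=-3.990: |R|=1.12473 >1
Stable set (-3.8690, 0).

left endpoint -3.8690.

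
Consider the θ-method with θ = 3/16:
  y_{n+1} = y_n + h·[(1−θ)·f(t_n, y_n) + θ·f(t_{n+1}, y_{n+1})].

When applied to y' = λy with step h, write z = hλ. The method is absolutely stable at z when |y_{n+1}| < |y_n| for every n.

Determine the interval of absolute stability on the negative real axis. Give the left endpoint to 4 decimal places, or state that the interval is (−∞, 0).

Test eqn y'=λy, z=hλ:
  y_{n+1} = y_n + z·[13/16·y_n + 3/16·y_{n+1}] ⇒ (1 − 3/16z)y_{n+1} = (1 + 13/16z)y_n
  so R(z) = (1 + 13/16z)/(1 − 3/16z).

Boundary: |R(x)|=1, x<0.
x=-0.57: |R|=0.4850
R=−1: 1+13/16x = −1+3/16x ⇒ -5/8x=2 ⇒ x=2/(-5/8)=-3.2000
Confirm numerically:
  x=-3.027: |R|=0.93102 <1
  x=-2.173: |R|=0.54394 <1
  x=-1.698: |R|=0.28795 <1
  x=-3.784: |R|=1.21351 >1
  x=-3.690: |R|=1.18101 >1
Interval (-3.2000, 0).

z∈(-3.2000,0).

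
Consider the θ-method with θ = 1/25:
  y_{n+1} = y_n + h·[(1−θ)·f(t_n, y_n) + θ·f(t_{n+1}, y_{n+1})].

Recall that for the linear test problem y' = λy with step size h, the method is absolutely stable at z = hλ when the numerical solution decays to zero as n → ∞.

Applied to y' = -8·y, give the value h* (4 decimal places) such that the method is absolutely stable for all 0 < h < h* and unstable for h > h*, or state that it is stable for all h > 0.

(-2.1739,0); λ=-8 ⇒ h* = (50/23)/8 = 0.2717.

Test eqn y'=λy, z=hλ:
  y_{n+1} = y_n + z·[24/25·y_n + 1/25·y_{n+1}] ⇒ (1 − 1/25z)y_{n+1} = (1 + 24/25z)y_n
  R(z) = (1 + 24/25z)/(1 − 1/25z).

Find x<0 with |R(x)|<1.
x=-1.29: |R|=0.2267
R=−1: 1+24/25x = −1+1/25x ⇒ -23/25x=2 ⇒ x=2/(-23/25)=-2.1739
Confirm numerically:
  x=-1.885: |R|=0.75284 <1
  x=-1.860: |R|=0.73120 <1
  x=-1.845: |R|=0.71820 <1
  x=-1.015: |R|=0.02460 <1
  x=-2.676: |R|=1.41726 >1
  x=-2.348: |R|=1.14641 >1
  x=-2.206: |R|=1.02713 >1
So |R|<1 on (-2.1739, 0).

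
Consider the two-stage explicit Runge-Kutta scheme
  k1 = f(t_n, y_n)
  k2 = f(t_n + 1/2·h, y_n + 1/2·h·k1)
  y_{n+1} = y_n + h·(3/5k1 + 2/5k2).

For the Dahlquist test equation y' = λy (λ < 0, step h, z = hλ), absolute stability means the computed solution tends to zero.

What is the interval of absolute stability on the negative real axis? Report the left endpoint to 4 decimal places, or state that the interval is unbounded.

z∈(-5.0000,0).

With y'=λy (z=hλ):
  k1=λy_n ⇒ h·k1=z·y_n;  k2=λ(1+1/2z)y_n ⇒ h·k2=z(1+1/2z)y_n
  y_{n+1}/y_n = 1 + 3/5z + 2/5z(1+1/2z) = 1 + z + 1/5z²
  ⇒ R(z) = 1 + z + 1/5z².

Find x<0 with |R(x)|<1.
x=-0.94: |R|=0.2367
R=1: x+1/5x²=0 ⇒ x=−5=-5.0000; min R=1−1/(4·1/5)=-0.2500>−1
Confirm numerically:
  x=-4.376: |R|=0.45388 <1
  x=-3.141: |R|=0.16782 <1
  x=-2.880: |R|=0.22112 <1
  x=-5.393: |R|=1.42389 >1
  x=-5.064: |R|=1.06482 >1
  x=-5.058: |R|=1.05867 >1
So |R|<1 on (-5.0000, 0).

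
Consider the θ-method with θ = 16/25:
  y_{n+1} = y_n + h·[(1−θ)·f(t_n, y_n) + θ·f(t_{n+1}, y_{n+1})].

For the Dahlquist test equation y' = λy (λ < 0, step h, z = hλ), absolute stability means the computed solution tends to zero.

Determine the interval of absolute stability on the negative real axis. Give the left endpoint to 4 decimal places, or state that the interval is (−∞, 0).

unbounded; (−∞, 0).

Test eqn y'=λy, z=hλ:
  y_{n+1} = y_n + z·[9/25·y_n + 16/25·y_{n+1}] ⇒ (1 − 16/25z)y_{n+1} = (1 + 9/25z)y_n
  so R(z) = (1 + 9/25z)/(1 − 16/25z).

Boundary: |R(x)|=1, x<0.
x=-0.97: |R|=0.4015
x=-2: |R|=0.1228
x=-10: |R|=0.3514
x=-100: |R|=0.5385
θ=16/25≥1/2 ⇒ |1+9/25x|<|1−16/25x| ∀x<0 ⇒ interval (−∞,0).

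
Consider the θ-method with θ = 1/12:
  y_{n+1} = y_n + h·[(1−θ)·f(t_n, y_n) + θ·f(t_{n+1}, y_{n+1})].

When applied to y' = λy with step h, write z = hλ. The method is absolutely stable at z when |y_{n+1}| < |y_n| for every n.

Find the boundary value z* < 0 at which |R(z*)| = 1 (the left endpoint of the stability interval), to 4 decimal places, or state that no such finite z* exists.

Set f=λy, z=hλ:
  y_{n+1} = y_n + z·[11/12·y_n + 1/12·y_{n+1}] ⇒ (1 − 1/12z)y_{n+1} = (1 + 11/12z)y_n
  R(z) = (1 + 11/12z)/(1 − 1/12z).

Need |R(x)|<1, x<0.
x=-1.78: |R|=0.5501
R=−1: 1+11/12x = −1+1/12x ⇒ -5/6x=2 ⇒ x=2/(-5/6)=-2.4000
Confirm numerically:
  x=-2.180: |R|=0.84485 <1
  x=-2.118: |R|=0.80025 <1
  x=-1.784: |R|=0.55311 <1
  x=-1.533: |R|=0.35934 <1
  x=-2.744: |R|=1.23332 >1
  x=-2.581: |R|=1.12413 >1
  x=-2.498: |R|=1.06760 >1
So |R|<1 on (-2.4000, 0).

left endpoint -2.4000.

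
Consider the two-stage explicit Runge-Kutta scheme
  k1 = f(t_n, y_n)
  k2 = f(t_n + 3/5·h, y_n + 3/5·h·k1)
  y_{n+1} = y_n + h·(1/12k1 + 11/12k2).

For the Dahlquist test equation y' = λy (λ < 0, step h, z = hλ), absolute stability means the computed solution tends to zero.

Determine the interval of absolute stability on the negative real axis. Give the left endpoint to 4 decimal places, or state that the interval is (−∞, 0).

With y'=λy (z=hλ):
  k1=λy_n ⇒ h·k1=z·y_n;  k2=λ(1+3/5z)y_n ⇒ h·k2=z(1+3/5z)y_n
  y_{n+1}/y_n = 1 + 1/12z + 11/12z(1+3/5z) = 1 + z + 11/20z²
  ⇒ R(z) = 1 + z + 11/20z².

Find x<0 with |R(x)|<1.
x=-0.8: |R|=0.5520
R=1: x+11/20x²=0 ⇒ x=−20/11=-1.8182; min R=1−1/(4·11/20)=0.5455>−1
Confirm numerically:
  x=-1.723: |R|=0.90980 <1
  x=-1.306: |R|=0.63210 <1
  x=-1.154: |R|=0.57844 <1
  x=-0.877: |R|=0.54602 <1
  x=-2.413: |R|=1.78941 >1
  x=-2.391: |R|=1.75328 >1
  x=-2.311: |R|=1.62640 >1
Stable set (-1.8182, 0).

(-1.8182, 0).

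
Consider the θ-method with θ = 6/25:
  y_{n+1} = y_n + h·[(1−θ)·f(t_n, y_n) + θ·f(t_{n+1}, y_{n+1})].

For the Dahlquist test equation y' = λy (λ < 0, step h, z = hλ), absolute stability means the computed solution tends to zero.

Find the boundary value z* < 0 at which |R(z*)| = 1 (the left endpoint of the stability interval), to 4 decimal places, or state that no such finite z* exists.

With y'=λy (z=hλ):
  y_{n+1} = y_n + z·[19/25·y_n + 6/25·y_{n+1}] ⇒ (1 − 6/25z)y_{n+1} = (1 + 19/25z)y_n
  ⇒ R(z) = (1 + 19/25z)/(1 − 6/25z).

Solve |R(x)|<1 on ℝ⁻.
x=-1.11: |R|=0.1235
R=−1: 1+19/25x = −1+6/25x ⇒ -13/25x=2 ⇒ x=2/(-13/25)=-3.8462
Confirm numerically:
  x=-3.583: |R|=0.92643 <1
  x=-3.318: |R|=0.84711 <1
  x=-2.497: |R|=0.56133 <1
  x=-1.799: |R|=0.25650 <1
  x=-4.274: |R|=1.10983 >1
  x=-4.194: |R|=1.09014 >1
  x=-4.152: |R|=1.07966 >1
Interval (-3.8462, 0).

z* = -3.8462.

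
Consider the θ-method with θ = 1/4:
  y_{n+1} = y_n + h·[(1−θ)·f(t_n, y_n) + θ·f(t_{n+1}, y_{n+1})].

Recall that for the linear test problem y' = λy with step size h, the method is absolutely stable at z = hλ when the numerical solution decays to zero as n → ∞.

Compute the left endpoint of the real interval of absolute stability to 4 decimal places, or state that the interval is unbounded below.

On y'=λy, z=hλ:
  y_{n+1} = y_n + z·[3/4·y_n + 1/4·y_{n+1}] ⇒ (1 − 1/4z)y_{n+1} = (1 + 3/4z)y_n
  ⇒ R(z) = (1 + 3/4z)/(1 − 1/4z).

Find x<0 with |R(x)|<1.
x=-0.44: |R|=0.6036
R=−1: 1+3/4x = −1+1/4x ⇒ -1/2x=2 ⇒ x=2/(-1/2)=-4.0000
Confirm numerically:
  x=-3.506: |R|=0.86837 <1
  x=-3.135: |R|=0.75753 <1
  x=-2.484: |R|=0.53239 <1
  x=-2.445: |R|=0.51746 <1
  x=-4.425: |R|=1.10089 >1
  x=-4.140: |R|=1.03440 >1
  x=-4.030: |R|=1.00747 >1
Interval (-4.0000, 0).

z* = -4.0000.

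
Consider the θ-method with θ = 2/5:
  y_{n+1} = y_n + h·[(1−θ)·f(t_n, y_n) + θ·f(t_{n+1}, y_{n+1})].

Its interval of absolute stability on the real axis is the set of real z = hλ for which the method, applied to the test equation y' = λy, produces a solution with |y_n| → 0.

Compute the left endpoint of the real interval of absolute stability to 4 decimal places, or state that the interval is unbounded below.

Test eqn y'=λy, z=hλ:
  y_{n+1} = y_n + z·[3/5·y_n + 2/5·y_{n+1}] ⇒ (1 − 2/5z)y_{n+1} = (1 + 3/5z)y_n
  so R(z) = (1 + 3/5z)/(1 − 2/5z).

Solve |R(x)|<1 on ℝ⁻.
x=-1.7: |R|=0.0119
R=−1: 1+3/5x = −1+2/5x ⇒ -1/5x=2 ⇒ x=2/(-1/5)=-10.0000
Confirm numerically:
  x=-9.865: |R|=0.99454 <1
  x=-7.550: |R|=0.87811 <1
  x=-6.945: |R|=0.83827 <1
  x=-10.441: |R|=1.01704 >1
  x=-10.429: |R|=1.01659 >1
So |R|<1 on (-10.0000, 0).

left endpoint -10.0000.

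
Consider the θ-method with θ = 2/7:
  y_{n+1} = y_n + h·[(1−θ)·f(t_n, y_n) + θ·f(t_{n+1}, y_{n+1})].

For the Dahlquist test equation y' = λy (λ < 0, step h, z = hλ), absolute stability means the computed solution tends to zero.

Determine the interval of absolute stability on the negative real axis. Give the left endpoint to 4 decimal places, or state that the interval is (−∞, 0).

On y'=λy, z=hλ:
  y_{n+1} = y_n + z·[5/7·y_n + 2/7·y_{n+1}] ⇒ (1 − 2/7z)y_{n+1} = (1 + 5/7z)y_n
  Hence R(z) = (1 + 5/7z)/(1 − 2/7z).

Need |R(x)|<1, x<0.
x=-1.51: |R|=0.0549
R=−1: 1+5/7x = −1+2/7x ⇒ -3/7x=2 ⇒ x=2/(-3/7)=-4.6667
Confirm numerically:
  x=-3.605: |R|=0.77586 <1
  x=-2.097: |R|=0.31133 <1
  x=-1.957: |R|=0.25518 <1
  x=-4.890: |R|=1.03993 >1
  x=-4.790: |R|=1.02232 >1
Stable set (-4.6667, 0).

z∈(-4.6667,0).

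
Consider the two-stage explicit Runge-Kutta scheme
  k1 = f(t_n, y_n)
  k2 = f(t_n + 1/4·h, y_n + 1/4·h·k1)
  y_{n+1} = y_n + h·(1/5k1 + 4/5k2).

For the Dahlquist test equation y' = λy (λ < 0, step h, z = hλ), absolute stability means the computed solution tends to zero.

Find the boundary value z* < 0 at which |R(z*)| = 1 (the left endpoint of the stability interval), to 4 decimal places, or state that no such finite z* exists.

z* = -5.0000.

On y'=λy, z=hλ:
  k1=λy_n ⇒ h·k1=z·y_n;  k2=λ(1+1/4z)y_n ⇒ h·k2=z(1+1/4z)y_n
  y_{n+1}/y_n = 1 + 1/5z + 4/5z(1+1/4z) = 1 + z + 1/5z²
  so R(z) = 1 + z + 1/5z².

Find x<0 with |R(x)|<1.
x=-1.65: |R|=0.1055
R=1: x+1/5x²=0 ⇒ x=−5=-5.0000; min R=1−1/(4·1/5)=-0.2500>−1
Confirm numerically:
  x=-4.854: |R|=0.85826 <1
  x=-4.581: |R|=0.61611 <1
  x=-3.451: |R|=0.06912 <1
  x=-2.373: |R|=0.24677 <1
  x=-5.232: |R|=1.24276 >1
  x=-5.206: |R|=1.21449 >1
So |R|<1 on (-5.0000, 0).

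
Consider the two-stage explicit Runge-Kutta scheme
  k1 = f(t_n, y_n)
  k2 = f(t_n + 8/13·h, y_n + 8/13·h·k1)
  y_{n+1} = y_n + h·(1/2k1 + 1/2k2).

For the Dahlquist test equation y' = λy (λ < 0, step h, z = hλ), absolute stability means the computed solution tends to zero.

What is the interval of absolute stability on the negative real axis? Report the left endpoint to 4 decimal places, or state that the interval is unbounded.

(-3.2500, 0).

Test eqn y'=λy, z=hλ:
  k1=λy_n ⇒ h·k1=z·y_n;  k2=λ(1+8/13z)y_n ⇒ h·k2=z(1+8/13z)y_n
  y_{n+1}/y_n = 1 + 1/2z + 1/2z(1+8/13z) = 1 + z + 4/13z²
  ⇒ R(z) = 1 + z + 4/13z².

Solve |R(x)|<1 on ℝ⁻.
x=-0.57: |R|=0.5300
R=1: x+4/13x²=0 ⇒ x=−13/4=-3.2500; min R=1−1/(4·4/13)=0.1875>−1
Confirm numerically:
  x=-2.462: |R|=0.40306 <1
  x=-2.184: |R|=0.28365 <1
  x=-1.961: |R|=0.22224 <1
  x=-1.374: |R|=0.20688 <1
  x=-3.681: |R|=1.48816 >1
  x=-3.489: |R|=1.25658 >1
Interval (-3.2500, 0).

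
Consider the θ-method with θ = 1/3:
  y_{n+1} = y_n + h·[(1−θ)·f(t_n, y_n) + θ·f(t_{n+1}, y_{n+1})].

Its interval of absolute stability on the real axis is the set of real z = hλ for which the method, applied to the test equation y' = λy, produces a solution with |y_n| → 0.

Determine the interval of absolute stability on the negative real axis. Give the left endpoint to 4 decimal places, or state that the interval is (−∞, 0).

(-6.0000, 0).

With y'=λy (z=hλ):
  y_{n+1} = y_n + z·[2/3·y_n + 1/3·y_{n+1}] ⇒ (1 − 1/3z)y_{n+1} = (1 + 2/3z)y_n
  ⇒ R(z) = (1 + 2/3z)/(1 − 1/3z).

Need |R(x)|<1, x<0.
x=-0.84: |R|=0.3437
R=−1: 1+2/3x = −1+1/3x ⇒ -1/3x=2 ⇒ x=2/(-1/3)=-6.0000
Confirm numerically:
  x=-5.375: |R|=0.92537 <1
  x=-4.594: |R|=0.81485 <1
  x=-2.895: |R|=0.47328 <1
  x=-6.472: |R|=1.04983 >1
  x=-6.047: |R|=1.00520 >1
Interval (-6.0000, 0).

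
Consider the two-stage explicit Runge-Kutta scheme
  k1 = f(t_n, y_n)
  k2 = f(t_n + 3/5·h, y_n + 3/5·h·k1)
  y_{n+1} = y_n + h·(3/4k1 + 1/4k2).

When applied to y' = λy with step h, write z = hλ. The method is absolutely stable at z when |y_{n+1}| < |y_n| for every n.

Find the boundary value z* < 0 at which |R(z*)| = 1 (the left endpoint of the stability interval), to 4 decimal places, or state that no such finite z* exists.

Set f=λy, z=hλ:
  k1=λy_n ⇒ h·k1=z·y_n;  k2=λ(1+3/5z)y_n ⇒ h·k2=z(1+3/5z)y_n
  y_{n+1}/y_n = 1 + 3/4z + 1/4z(1+3/5z) = 1 + z + 3/20z²
  ⇒ R(z) = 1 + z + 3/20z².

Boundary: |R(x)|=1, x<0.
x=-1.48: |R|=0.1514
R=1: x+3/20x²=0 ⇒ x=−20/3=-6.6667; min R=1−1/(4·3/20)=-0.6667>−1
Confirm numerically:
  x=-5.345: |R|=0.05965 <1
  x=-5.050: |R|=0.22463 <1
  x=-3.196: |R|=0.66384 <1
  x=-7.141: |R|=1.50808 >1
  x=-6.914: |R|=1.25651 >1
So |R|<1 on (-6.6667, 0).

left endpoint -6.6667.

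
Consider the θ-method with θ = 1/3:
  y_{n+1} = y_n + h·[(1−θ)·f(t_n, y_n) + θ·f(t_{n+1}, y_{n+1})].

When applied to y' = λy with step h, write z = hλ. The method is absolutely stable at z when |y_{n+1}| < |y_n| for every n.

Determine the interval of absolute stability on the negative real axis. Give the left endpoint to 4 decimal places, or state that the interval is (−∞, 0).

Set f=λy, z=hλ:
  y_{n+1} = y_n + z·[2/3·y_n + 1/3·y_{n+1}] ⇒ (1 − 1/3z)y_{n+1} = (1 + 2/3z)y_n
  Hence R(z) = (1 + 2/3z)/(1 − 1/3z).

Solve |R(x)|<1 on ℝ⁻.
x=-1.05: |R|=0.2222
R=−1: 1+2/3x = −1+1/3x ⇒ -1/3x=2 ⇒ x=2/(-1/3)=-6.0000
Confirm numerically:
  x=-4.988: |R|=0.87331 <1
  x=-4.397: |R|=0.78329 <1
  x=-4.191: |R|=0.74844 <1
  x=-3.545: |R|=0.62490 <1
  x=-6.272: |R|=1.02934 >1
  x=-6.145: |R|=1.01586 >1
Stable set (-6.0000, 0).

z∈(-6.0000,0).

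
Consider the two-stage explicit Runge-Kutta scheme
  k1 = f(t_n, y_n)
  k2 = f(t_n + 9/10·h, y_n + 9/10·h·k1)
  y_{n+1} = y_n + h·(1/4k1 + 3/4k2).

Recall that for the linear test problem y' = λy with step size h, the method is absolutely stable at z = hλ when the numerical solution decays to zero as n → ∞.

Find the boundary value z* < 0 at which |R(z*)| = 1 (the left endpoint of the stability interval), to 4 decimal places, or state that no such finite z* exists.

z* = -1.4815.

Test eqn y'=λy, z=hλ:
  k1=λy_n ⇒ h·k1=z·y_n;  k2=λ(1+9/10z)y_n ⇒ h·k2=z(1+9/10z)y_n
  y_{n+1}/y_n = 1 + 1/4z + 3/4z(1+9/10z) = 1 + z + 27/40z²
  Hence R(z) = 1 + z + 27/40z².

Need |R(x)|<1, x<0.
x=-0.87: |R|=0.6409
R=1: x+27/40x²=0 ⇒ x=−40/27=-1.4815; min R=1−1/(4·27/40)=0.6296>−1
Confirm numerically:
  x=-1.355: |R|=0.88432 <1
  x=-0.805: |R|=0.63242 <1
  x=-0.689: |R|=0.63144 <1
  x=-0.677: |R|=0.63237 <1
  x=-1.882: |R|=1.50880 >1
  x=-1.840: |R|=1.44528 >1
Stable set (-1.4815, 0).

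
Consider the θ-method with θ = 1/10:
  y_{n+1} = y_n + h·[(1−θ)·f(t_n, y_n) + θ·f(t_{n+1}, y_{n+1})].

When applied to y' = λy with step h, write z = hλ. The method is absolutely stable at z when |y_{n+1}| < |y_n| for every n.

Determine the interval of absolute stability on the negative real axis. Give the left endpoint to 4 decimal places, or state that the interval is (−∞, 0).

z∈(-2.5000,0).

Set f=λy, z=hλ:
  y_{n+1} = y_n + z·[9/10·y_n + 1/10·y_{n+1}] ⇒ (1 − 1/10z)y_{n+1} = (1 + 9/10z)y_n
  so R(z) = (1 + 9/10z)/(1 − 1/10z).

Boundary: |R(x)|=1, x<0.
x=-0.69: |R|=0.3545
R=−1: 1+9/10x = −1+1/10x ⇒ -4/5x=2 ⇒ x=2/(-4/5)=-2.5000
Confirm numerically:
  x=-2.030: |R|=0.68745 <1
  x=-1.988: |R|=0.65832 <1
  x=-1.792: |R|=0.51967 <1
  x=-3.026: |R|=1.32305 >1
  x=-2.780: |R|=1.17527 >1
  x=-2.535: |R|=1.02234 >1
Interval (-2.5000, 0).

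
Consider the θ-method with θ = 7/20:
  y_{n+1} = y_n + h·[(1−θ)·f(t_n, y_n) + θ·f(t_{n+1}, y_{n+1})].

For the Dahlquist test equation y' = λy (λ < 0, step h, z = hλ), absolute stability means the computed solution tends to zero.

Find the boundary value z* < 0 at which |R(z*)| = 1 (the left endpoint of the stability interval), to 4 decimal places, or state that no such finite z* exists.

With y'=λy (z=hλ):
  y_{n+1} = y_n + z·[13/20·y_n + 7/20·y_{n+1}] ⇒ (1 − 7/20z)y_{n+1} = (1 + 13/20z)y_n
  Hence R(z) = (1 + 13/20z)/(1 − 7/20z).

Find x<0 with |R(x)|<1.
x=-0.5: |R|=0.5745
R=−1: 1+13/20x = −1+7/20x ⇒ -3/10x=2 ⇒ x=2/(-3/10)=-6.6667
Confirm numerically:
  x=-6.611: |R|=0.99496 <1
  x=-6.313: |R|=0.96694 <1
  x=-5.087: |R|=0.82956 <1
  x=-4.829: |R|=0.79507 <1
  x=-7.020: |R|=1.03066 >1
  x=-6.882: |R|=1.01895 >1
Stable set (-6.6667, 0).

z* = -6.6667.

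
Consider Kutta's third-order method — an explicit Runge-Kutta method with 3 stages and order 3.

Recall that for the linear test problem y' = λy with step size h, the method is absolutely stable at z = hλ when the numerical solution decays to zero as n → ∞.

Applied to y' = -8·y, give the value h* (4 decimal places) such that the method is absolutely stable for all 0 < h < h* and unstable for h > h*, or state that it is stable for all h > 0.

(-2.5127,0); λ=-8 ⇒ h* = 0.3141.

Set f=λy, z=hλ:
  order 3, 3-stage ⇒ R(z)=1+z+z^2/2+z^3/6
  (e.g. R(-1.22)=0.22156, |R|=0.22156)

Solve |R(x)|<1 on ℝ⁻.
x=-1.22: |R|=0.2216
|R(-1.81)|=0.1602 |R(-1.03)|=0.3183 |R(-0.6)|=0.5440
Bisect:
  x_lo=-3.3558 |R|=3.0236  x_hi=-0.2038 |R|=0.8156
  mid=-1.77979 |R|=0.13559 →hi
  mid=-2.56779 |R|=1.09283 →lo
  mid=-2.17379 |R|=0.52310 →hi
  mid=-2.37079 |R|=0.78136 →hi
  mid=-2.46929 |R|=0.92997 →hi
  mid=-2.51854 |R|=1.00956 →lo
  mid=-2.49392 |R|=0.96931 →hi
  mid=-2.50623 |R|=0.98932 →hi
  mid=-2.51239 |R|=0.99941 →hi
  mid=-2.51546 |R|=1.00448 →lo
  ...
  [-2.51277,-2.51258] ⇒ x*=-2.5127
So |R|<1 on (-2.5127, 0).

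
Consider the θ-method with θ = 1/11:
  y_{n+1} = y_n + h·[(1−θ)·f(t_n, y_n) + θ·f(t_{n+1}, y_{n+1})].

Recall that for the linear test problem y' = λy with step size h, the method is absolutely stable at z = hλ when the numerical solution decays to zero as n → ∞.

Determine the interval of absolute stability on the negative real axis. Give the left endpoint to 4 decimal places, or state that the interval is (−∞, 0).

With y'=λy (z=hλ):
  y_{n+1} = y_n + z·[10/11·y_n + 1/11·y_{n+1}] ⇒ (1 − 1/11z)y_{n+1} = (1 + 10/11z)y_n
  Hence R(z) = (1 + 10/11z)/(1 − 1/11z).

Find x<0 with |R(x)|<1.
x=-0.3: |R|=0.7080
R=−1: 1+10/11x = −1+1/11x ⇒ -9/11x=2 ⇒ x=2/(-9/11)=-2.4444
Confirm numerically:
  x=-2.161: |R|=0.80617 <1
  x=-2.130: |R|=0.78446 <1
  x=-1.379: |R|=0.22538 <1
  x=-2.711: |R|=1.17497 >1
  x=-2.536: |R|=1.06087 >1
So |R|<1 on (-2.4444, 0).

z∈(-2.4444,0).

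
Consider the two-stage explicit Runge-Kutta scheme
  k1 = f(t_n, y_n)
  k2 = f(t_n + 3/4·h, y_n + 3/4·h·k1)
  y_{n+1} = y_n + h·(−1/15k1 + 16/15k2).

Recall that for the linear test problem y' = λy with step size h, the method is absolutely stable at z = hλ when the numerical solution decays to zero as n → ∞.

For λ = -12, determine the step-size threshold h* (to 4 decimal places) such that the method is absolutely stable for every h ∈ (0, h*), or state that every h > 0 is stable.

(-1.2500,0); λ=-12 ⇒ h* = (5/4)/12 = 0.1042.

Set f=λy, z=hλ:
  k1=λy_n ⇒ h·k1=z·y_n;  k2=λ(1+3/4z)y_n ⇒ h·k2=z(1+3/4z)y_n
  y_{n+1}/y_n = 1 − 1/15z + 16/15z(1+3/4z) = 1 + z + 4/5z²
  R(z) = 1 + z + 4/5z².

Boundary: |R(x)|=1, x<0.
x=-0.59: |R|=0.6885
R=1: x+4/5x²=0 ⇒ x=−5/4=-1.2500; min R=1−1/(4·4/5)=0.6875>−1
Confirm numerically:
  x=-1.186: |R|=0.93928 <1
  x=-1.150: |R|=0.90800 <1
  x=-0.542: |R|=0.69301 <1
  x=-0.516: |R|=0.69700 <1
  x=-1.819: |R|=1.82801 >1
  x=-1.289: |R|=1.04022 >1
Stable set (-1.2500, 0).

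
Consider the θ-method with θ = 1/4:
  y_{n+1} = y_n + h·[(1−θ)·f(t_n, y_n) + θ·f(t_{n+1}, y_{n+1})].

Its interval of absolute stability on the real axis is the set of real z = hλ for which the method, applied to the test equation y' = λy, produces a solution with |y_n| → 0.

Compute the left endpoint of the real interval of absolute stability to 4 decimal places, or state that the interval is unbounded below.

Set f=λy, z=hλ:
  y_{n+1} = y_n + z·[3/4·y_n + 1/4·y_{n+1}] ⇒ (1 − 1/4z)y_{n+1} = (1 + 3/4z)y_n
  Hence R(z) = (1 + 3/4z)/(1 − 1/4z).

Solve |R(x)|<1 on ℝ⁻.
x=-1.48: |R|=0.0803
R=−1: 1+3/4x = −1+1/4x ⇒ -1/2x=2 ⇒ x=2/(-1/2)=-4.0000
Confirm numerically:
  x=-3.847: |R|=0.96100 <1
  x=-3.488: |R|=0.86325 <1
  x=-3.425: |R|=0.84512 <1
  x=-3.194: |R|=0.77592 <1
  x=-4.278: |R|=1.06717 >1
  x=-4.159: |R|=1.03898 >1
So |R|<1 on (-4.0000, 0).

left endpoint -4.0000.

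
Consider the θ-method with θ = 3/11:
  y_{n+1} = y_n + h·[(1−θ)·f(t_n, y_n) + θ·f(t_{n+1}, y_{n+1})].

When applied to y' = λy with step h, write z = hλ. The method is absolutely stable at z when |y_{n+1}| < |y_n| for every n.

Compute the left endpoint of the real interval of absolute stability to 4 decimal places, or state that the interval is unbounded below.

z* = -4.4000.

With y'=λy (z=hλ):
  y_{n+1} = y_n + z·[8/11·y_n + 3/11·y_{n+1}] ⇒ (1 − 3/11z)y_{n+1} = (1 + 8/11z)y_n
  R(z) = (1 + 8/11z)/(1 − 3/11z).

Need |R(x)|<1, x<0.
x=-1.78: |R|=0.1983
R=−1: 1+8/11x = −1+3/11x ⇒ -5/11x=2 ⇒ x=2/(-5/11)=-4.4000
Confirm numerically:
  x=-3.669: |R|=0.83392 <1
  x=-2.326: |R|=0.42318 <1
  x=-2.231: |R|=0.38705 <1
  x=-4.887: |R|=1.09489 >1
  x=-4.762: |R|=1.07158 >1
  x=-4.524: |R|=1.02523 >1
So |R|<1 on (-4.4000, 0).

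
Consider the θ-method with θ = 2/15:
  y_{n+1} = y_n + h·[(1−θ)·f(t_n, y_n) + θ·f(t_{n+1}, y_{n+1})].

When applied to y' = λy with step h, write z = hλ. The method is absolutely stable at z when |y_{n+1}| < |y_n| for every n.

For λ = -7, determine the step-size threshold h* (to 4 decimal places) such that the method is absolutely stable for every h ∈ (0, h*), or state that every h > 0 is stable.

Set f=λy, z=hλ:
  y_{n+1} = y_n + z·[13/15·y_n + 2/15·y_{n+1}] ⇒ (1 − 2/15z)y_{n+1} = (1 + 13/15z)y_n
  so R(z) = (1 + 13/15z)/(1 − 2/15z).

Solve |R(x)|<1 on ℝ⁻.
x=-0.85: |R|=0.2365
R=−1: 1+13/15x = −1+2/15x ⇒ -11/15x=2 ⇒ x=2/(-11/15)=-2.7273
Confirm numerically:
  x=-1.855: |R|=0.48717 <1
  x=-1.475: |R|=0.23259 <1
  x=-1.259: |R|=0.07803 <1
  x=-3.246: |R|=1.26549 >1
  x=-2.998: |R|=1.14184 >1
  x=-2.947: |R|=1.11568 >1
Interval (-2.7273, 0).

(-2.7273,0); λ=-7 ⇒ h* = (30/11)/7 = 0.3896.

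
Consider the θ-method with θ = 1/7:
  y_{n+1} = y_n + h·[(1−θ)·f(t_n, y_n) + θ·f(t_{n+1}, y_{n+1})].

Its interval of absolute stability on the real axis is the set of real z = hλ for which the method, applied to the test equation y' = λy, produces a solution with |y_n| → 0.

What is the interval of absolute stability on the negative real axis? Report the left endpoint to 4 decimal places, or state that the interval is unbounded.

z∈(-2.8000,0).

With y'=λy (z=hλ):
  y_{n+1} = y_n + z·[6/7·y_n + 1/7·y_{n+1}] ⇒ (1 − 1/7z)y_{n+1} = (1 + 6/7z)y_n
  ⇒ R(z) = (1 + 6/7z)/(1 − 1/7z).

Boundary: |R(x)|=1, x<0.
x=-0.34: |R|=0.6757
R=−1: 1+6/7x = −1+1/7x ⇒ -5/7x=2 ⇒ x=2/(-5/7)=-2.8000
Confirm numerically:
  x=-2.311: |R|=0.73741 <1
  x=-1.785: |R|=0.42231 <1
  x=-1.697: |R|=0.36587 <1
  x=-1.402: |R|=0.16806 <1
  x=-3.388: |R|=1.28302 >1
  x=-2.974: |R|=1.08723 >1
So |R|<1 on (-2.8000, 0).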